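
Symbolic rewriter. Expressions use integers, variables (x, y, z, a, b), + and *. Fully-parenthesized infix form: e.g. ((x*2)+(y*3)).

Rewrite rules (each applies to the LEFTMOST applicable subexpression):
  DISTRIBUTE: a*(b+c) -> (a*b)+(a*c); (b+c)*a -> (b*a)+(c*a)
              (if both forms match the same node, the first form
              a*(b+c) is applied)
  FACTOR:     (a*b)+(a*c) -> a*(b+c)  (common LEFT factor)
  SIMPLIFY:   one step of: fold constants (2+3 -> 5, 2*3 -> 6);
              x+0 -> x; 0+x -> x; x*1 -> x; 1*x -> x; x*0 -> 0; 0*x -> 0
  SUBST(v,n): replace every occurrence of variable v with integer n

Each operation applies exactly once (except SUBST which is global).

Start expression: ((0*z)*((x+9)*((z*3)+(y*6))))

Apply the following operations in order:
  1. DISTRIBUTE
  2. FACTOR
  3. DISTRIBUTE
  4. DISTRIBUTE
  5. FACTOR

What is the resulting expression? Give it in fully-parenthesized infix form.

Answer: ((0*z)*(((x+9)*(z*3))+((x+9)*(y*6))))

Derivation:
Start: ((0*z)*((x+9)*((z*3)+(y*6))))
Apply DISTRIBUTE at R (target: ((x+9)*((z*3)+(y*6)))): ((0*z)*((x+9)*((z*3)+(y*6)))) -> ((0*z)*(((x+9)*(z*3))+((x+9)*(y*6))))
Apply FACTOR at R (target: (((x+9)*(z*3))+((x+9)*(y*6)))): ((0*z)*(((x+9)*(z*3))+((x+9)*(y*6)))) -> ((0*z)*((x+9)*((z*3)+(y*6))))
Apply DISTRIBUTE at R (target: ((x+9)*((z*3)+(y*6)))): ((0*z)*((x+9)*((z*3)+(y*6)))) -> ((0*z)*(((x+9)*(z*3))+((x+9)*(y*6))))
Apply DISTRIBUTE at root (target: ((0*z)*(((x+9)*(z*3))+((x+9)*(y*6))))): ((0*z)*(((x+9)*(z*3))+((x+9)*(y*6)))) -> (((0*z)*((x+9)*(z*3)))+((0*z)*((x+9)*(y*6))))
Apply FACTOR at root (target: (((0*z)*((x+9)*(z*3)))+((0*z)*((x+9)*(y*6))))): (((0*z)*((x+9)*(z*3)))+((0*z)*((x+9)*(y*6)))) -> ((0*z)*(((x+9)*(z*3))+((x+9)*(y*6))))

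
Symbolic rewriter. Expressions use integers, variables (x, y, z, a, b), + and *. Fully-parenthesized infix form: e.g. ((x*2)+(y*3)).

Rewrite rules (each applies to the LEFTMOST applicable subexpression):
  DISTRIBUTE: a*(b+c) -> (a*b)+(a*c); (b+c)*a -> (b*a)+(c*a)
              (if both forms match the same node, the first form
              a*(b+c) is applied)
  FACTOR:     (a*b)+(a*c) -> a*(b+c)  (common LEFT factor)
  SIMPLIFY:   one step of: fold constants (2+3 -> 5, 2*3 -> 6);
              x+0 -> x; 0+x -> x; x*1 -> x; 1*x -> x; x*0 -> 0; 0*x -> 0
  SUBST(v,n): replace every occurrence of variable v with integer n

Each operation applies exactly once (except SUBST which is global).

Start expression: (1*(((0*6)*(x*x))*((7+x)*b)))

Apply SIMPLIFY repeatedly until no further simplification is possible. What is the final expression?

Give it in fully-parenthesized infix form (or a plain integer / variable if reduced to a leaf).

Start: (1*(((0*6)*(x*x))*((7+x)*b)))
Step 1: at root: (1*(((0*6)*(x*x))*((7+x)*b))) -> (((0*6)*(x*x))*((7+x)*b)); overall: (1*(((0*6)*(x*x))*((7+x)*b))) -> (((0*6)*(x*x))*((7+x)*b))
Step 2: at LL: (0*6) -> 0; overall: (((0*6)*(x*x))*((7+x)*b)) -> ((0*(x*x))*((7+x)*b))
Step 3: at L: (0*(x*x)) -> 0; overall: ((0*(x*x))*((7+x)*b)) -> (0*((7+x)*b))
Step 4: at root: (0*((7+x)*b)) -> 0; overall: (0*((7+x)*b)) -> 0
Fixed point: 0

Answer: 0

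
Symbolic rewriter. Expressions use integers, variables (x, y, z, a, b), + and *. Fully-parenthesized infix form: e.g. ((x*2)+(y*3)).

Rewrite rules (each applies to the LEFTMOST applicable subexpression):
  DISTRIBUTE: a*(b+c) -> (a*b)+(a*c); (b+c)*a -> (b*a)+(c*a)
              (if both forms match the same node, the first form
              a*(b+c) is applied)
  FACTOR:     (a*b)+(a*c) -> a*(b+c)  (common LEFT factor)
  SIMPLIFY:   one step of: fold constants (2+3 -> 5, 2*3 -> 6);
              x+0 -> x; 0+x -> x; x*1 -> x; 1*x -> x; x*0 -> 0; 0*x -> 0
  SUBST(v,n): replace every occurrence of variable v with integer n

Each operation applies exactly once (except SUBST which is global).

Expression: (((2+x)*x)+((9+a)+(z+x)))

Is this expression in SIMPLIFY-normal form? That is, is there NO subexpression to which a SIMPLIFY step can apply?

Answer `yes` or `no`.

Expression: (((2+x)*x)+((9+a)+(z+x)))
Scanning for simplifiable subexpressions (pre-order)...
  at root: (((2+x)*x)+((9+a)+(z+x))) (not simplifiable)
  at L: ((2+x)*x) (not simplifiable)
  at LL: (2+x) (not simplifiable)
  at R: ((9+a)+(z+x)) (not simplifiable)
  at RL: (9+a) (not simplifiable)
  at RR: (z+x) (not simplifiable)
Result: no simplifiable subexpression found -> normal form.

Answer: yes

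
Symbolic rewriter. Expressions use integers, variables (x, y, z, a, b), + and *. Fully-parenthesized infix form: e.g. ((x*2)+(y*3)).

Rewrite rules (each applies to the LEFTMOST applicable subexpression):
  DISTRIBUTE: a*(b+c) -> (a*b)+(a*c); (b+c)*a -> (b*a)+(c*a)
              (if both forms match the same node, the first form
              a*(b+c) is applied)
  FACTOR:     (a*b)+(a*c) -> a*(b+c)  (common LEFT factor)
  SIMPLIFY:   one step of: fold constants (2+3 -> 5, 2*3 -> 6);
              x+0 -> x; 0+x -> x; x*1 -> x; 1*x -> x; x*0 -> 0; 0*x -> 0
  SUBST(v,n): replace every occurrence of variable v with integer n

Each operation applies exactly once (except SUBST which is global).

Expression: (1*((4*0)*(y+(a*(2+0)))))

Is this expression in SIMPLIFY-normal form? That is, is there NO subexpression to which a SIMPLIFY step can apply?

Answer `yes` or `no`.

Expression: (1*((4*0)*(y+(a*(2+0)))))
Scanning for simplifiable subexpressions (pre-order)...
  at root: (1*((4*0)*(y+(a*(2+0))))) (SIMPLIFIABLE)
  at R: ((4*0)*(y+(a*(2+0)))) (not simplifiable)
  at RL: (4*0) (SIMPLIFIABLE)
  at RR: (y+(a*(2+0))) (not simplifiable)
  at RRR: (a*(2+0)) (not simplifiable)
  at RRRR: (2+0) (SIMPLIFIABLE)
Found simplifiable subexpr at path root: (1*((4*0)*(y+(a*(2+0)))))
One SIMPLIFY step would give: ((4*0)*(y+(a*(2+0))))
-> NOT in normal form.

Answer: no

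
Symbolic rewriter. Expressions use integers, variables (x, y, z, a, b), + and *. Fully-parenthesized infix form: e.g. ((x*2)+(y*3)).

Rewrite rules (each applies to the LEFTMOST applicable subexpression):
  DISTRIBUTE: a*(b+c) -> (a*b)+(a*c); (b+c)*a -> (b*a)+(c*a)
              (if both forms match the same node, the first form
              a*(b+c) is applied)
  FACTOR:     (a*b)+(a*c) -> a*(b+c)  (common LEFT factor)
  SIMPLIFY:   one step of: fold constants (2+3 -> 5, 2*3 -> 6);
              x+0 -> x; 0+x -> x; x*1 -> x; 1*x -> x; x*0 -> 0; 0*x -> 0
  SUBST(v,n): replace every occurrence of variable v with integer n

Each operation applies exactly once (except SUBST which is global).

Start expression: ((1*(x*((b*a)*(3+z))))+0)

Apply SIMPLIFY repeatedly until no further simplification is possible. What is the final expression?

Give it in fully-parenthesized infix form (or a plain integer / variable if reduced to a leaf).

Start: ((1*(x*((b*a)*(3+z))))+0)
Step 1: at root: ((1*(x*((b*a)*(3+z))))+0) -> (1*(x*((b*a)*(3+z)))); overall: ((1*(x*((b*a)*(3+z))))+0) -> (1*(x*((b*a)*(3+z))))
Step 2: at root: (1*(x*((b*a)*(3+z)))) -> (x*((b*a)*(3+z))); overall: (1*(x*((b*a)*(3+z)))) -> (x*((b*a)*(3+z)))
Fixed point: (x*((b*a)*(3+z)))

Answer: (x*((b*a)*(3+z)))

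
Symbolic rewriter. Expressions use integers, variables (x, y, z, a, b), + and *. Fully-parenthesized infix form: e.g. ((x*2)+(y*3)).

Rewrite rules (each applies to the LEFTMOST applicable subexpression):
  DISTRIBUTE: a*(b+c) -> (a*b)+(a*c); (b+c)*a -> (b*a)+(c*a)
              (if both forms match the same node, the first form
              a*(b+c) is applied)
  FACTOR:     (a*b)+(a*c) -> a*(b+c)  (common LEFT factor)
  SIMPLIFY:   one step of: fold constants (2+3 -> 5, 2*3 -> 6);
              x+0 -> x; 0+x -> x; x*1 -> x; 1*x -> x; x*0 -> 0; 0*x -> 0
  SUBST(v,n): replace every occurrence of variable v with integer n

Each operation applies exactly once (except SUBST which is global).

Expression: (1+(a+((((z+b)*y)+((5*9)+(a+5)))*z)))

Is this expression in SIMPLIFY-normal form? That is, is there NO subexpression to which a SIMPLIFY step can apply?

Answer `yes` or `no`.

Expression: (1+(a+((((z+b)*y)+((5*9)+(a+5)))*z)))
Scanning for simplifiable subexpressions (pre-order)...
  at root: (1+(a+((((z+b)*y)+((5*9)+(a+5)))*z))) (not simplifiable)
  at R: (a+((((z+b)*y)+((5*9)+(a+5)))*z)) (not simplifiable)
  at RR: ((((z+b)*y)+((5*9)+(a+5)))*z) (not simplifiable)
  at RRL: (((z+b)*y)+((5*9)+(a+5))) (not simplifiable)
  at RRLL: ((z+b)*y) (not simplifiable)
  at RRLLL: (z+b) (not simplifiable)
  at RRLR: ((5*9)+(a+5)) (not simplifiable)
  at RRLRL: (5*9) (SIMPLIFIABLE)
  at RRLRR: (a+5) (not simplifiable)
Found simplifiable subexpr at path RRLRL: (5*9)
One SIMPLIFY step would give: (1+(a+((((z+b)*y)+(45+(a+5)))*z)))
-> NOT in normal form.

Answer: no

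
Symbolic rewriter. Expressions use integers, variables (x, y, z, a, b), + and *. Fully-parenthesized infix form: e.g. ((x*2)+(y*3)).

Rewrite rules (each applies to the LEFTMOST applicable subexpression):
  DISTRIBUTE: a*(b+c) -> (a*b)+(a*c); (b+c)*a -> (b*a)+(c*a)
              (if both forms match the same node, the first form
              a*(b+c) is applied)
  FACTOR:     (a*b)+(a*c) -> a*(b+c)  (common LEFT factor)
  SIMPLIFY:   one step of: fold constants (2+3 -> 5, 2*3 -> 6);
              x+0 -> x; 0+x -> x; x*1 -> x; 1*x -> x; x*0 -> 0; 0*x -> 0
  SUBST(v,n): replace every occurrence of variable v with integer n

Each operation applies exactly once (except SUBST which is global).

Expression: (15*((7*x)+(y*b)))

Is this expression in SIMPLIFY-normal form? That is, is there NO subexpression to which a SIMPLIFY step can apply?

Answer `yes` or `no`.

Answer: yes

Derivation:
Expression: (15*((7*x)+(y*b)))
Scanning for simplifiable subexpressions (pre-order)...
  at root: (15*((7*x)+(y*b))) (not simplifiable)
  at R: ((7*x)+(y*b)) (not simplifiable)
  at RL: (7*x) (not simplifiable)
  at RR: (y*b) (not simplifiable)
Result: no simplifiable subexpression found -> normal form.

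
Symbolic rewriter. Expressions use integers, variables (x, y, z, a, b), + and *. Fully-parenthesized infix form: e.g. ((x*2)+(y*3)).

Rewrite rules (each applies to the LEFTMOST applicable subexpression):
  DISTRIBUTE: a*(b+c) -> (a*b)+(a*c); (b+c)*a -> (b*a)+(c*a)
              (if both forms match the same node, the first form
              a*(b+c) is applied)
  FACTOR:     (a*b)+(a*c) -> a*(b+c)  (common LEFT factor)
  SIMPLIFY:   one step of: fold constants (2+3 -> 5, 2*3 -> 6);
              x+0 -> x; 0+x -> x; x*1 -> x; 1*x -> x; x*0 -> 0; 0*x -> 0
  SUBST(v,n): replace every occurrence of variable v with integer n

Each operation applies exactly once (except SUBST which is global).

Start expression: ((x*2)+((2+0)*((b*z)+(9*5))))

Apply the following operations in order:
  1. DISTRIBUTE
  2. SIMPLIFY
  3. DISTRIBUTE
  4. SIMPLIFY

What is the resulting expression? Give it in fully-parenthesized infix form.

Start: ((x*2)+((2+0)*((b*z)+(9*5))))
Apply DISTRIBUTE at R (target: ((2+0)*((b*z)+(9*5)))): ((x*2)+((2+0)*((b*z)+(9*5)))) -> ((x*2)+(((2+0)*(b*z))+((2+0)*(9*5))))
Apply SIMPLIFY at RLL (target: (2+0)): ((x*2)+(((2+0)*(b*z))+((2+0)*(9*5)))) -> ((x*2)+((2*(b*z))+((2+0)*(9*5))))
Apply DISTRIBUTE at RR (target: ((2+0)*(9*5))): ((x*2)+((2*(b*z))+((2+0)*(9*5)))) -> ((x*2)+((2*(b*z))+((2*(9*5))+(0*(9*5)))))
Apply SIMPLIFY at RRLR (target: (9*5)): ((x*2)+((2*(b*z))+((2*(9*5))+(0*(9*5))))) -> ((x*2)+((2*(b*z))+((2*45)+(0*(9*5)))))

Answer: ((x*2)+((2*(b*z))+((2*45)+(0*(9*5)))))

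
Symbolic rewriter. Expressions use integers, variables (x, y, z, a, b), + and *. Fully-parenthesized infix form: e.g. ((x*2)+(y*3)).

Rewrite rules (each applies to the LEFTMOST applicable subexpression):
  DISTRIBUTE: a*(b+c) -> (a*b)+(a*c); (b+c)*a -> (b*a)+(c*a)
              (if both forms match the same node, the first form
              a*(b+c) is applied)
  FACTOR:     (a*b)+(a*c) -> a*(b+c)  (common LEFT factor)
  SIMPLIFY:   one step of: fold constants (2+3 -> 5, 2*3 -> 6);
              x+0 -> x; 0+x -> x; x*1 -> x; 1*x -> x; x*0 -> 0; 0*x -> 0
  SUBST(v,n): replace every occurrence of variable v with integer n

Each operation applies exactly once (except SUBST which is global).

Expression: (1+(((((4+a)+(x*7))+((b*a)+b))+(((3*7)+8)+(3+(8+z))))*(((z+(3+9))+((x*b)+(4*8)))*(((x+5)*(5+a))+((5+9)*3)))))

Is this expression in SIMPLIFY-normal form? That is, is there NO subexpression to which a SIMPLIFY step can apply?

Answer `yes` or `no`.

Expression: (1+(((((4+a)+(x*7))+((b*a)+b))+(((3*7)+8)+(3+(8+z))))*(((z+(3+9))+((x*b)+(4*8)))*(((x+5)*(5+a))+((5+9)*3)))))
Scanning for simplifiable subexpressions (pre-order)...
  at root: (1+(((((4+a)+(x*7))+((b*a)+b))+(((3*7)+8)+(3+(8+z))))*(((z+(3+9))+((x*b)+(4*8)))*(((x+5)*(5+a))+((5+9)*3))))) (not simplifiable)
  at R: (((((4+a)+(x*7))+((b*a)+b))+(((3*7)+8)+(3+(8+z))))*(((z+(3+9))+((x*b)+(4*8)))*(((x+5)*(5+a))+((5+9)*3)))) (not simplifiable)
  at RL: ((((4+a)+(x*7))+((b*a)+b))+(((3*7)+8)+(3+(8+z)))) (not simplifiable)
  at RLL: (((4+a)+(x*7))+((b*a)+b)) (not simplifiable)
  at RLLL: ((4+a)+(x*7)) (not simplifiable)
  at RLLLL: (4+a) (not simplifiable)
  at RLLLR: (x*7) (not simplifiable)
  at RLLR: ((b*a)+b) (not simplifiable)
  at RLLRL: (b*a) (not simplifiable)
  at RLR: (((3*7)+8)+(3+(8+z))) (not simplifiable)
  at RLRL: ((3*7)+8) (not simplifiable)
  at RLRLL: (3*7) (SIMPLIFIABLE)
  at RLRR: (3+(8+z)) (not simplifiable)
  at RLRRR: (8+z) (not simplifiable)
  at RR: (((z+(3+9))+((x*b)+(4*8)))*(((x+5)*(5+a))+((5+9)*3))) (not simplifiable)
  at RRL: ((z+(3+9))+((x*b)+(4*8))) (not simplifiable)
  at RRLL: (z+(3+9)) (not simplifiable)
  at RRLLR: (3+9) (SIMPLIFIABLE)
  at RRLR: ((x*b)+(4*8)) (not simplifiable)
  at RRLRL: (x*b) (not simplifiable)
  at RRLRR: (4*8) (SIMPLIFIABLE)
  at RRR: (((x+5)*(5+a))+((5+9)*3)) (not simplifiable)
  at RRRL: ((x+5)*(5+a)) (not simplifiable)
  at RRRLL: (x+5) (not simplifiable)
  at RRRLR: (5+a) (not simplifiable)
  at RRRR: ((5+9)*3) (not simplifiable)
  at RRRRL: (5+9) (SIMPLIFIABLE)
Found simplifiable subexpr at path RLRLL: (3*7)
One SIMPLIFY step would give: (1+(((((4+a)+(x*7))+((b*a)+b))+((21+8)+(3+(8+z))))*(((z+(3+9))+((x*b)+(4*8)))*(((x+5)*(5+a))+((5+9)*3)))))
-> NOT in normal form.

Answer: no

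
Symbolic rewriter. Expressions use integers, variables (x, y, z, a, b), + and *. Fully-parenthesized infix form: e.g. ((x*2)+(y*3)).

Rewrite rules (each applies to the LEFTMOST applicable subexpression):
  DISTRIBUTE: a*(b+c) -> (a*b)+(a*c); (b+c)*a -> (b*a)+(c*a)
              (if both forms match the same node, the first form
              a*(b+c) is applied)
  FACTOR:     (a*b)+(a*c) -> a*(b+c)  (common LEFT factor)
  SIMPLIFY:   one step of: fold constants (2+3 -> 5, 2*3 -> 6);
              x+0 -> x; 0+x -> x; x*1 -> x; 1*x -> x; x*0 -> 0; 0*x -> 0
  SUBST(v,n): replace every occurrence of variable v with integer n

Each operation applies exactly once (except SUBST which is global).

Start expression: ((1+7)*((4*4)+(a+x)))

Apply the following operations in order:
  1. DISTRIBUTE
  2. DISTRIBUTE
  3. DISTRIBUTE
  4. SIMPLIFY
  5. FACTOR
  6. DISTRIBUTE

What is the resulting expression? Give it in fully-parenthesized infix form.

Answer: (((4*4)+(7*(4*4)))+(((1+7)*a)+((1+7)*x)))

Derivation:
Start: ((1+7)*((4*4)+(a+x)))
Apply DISTRIBUTE at root (target: ((1+7)*((4*4)+(a+x)))): ((1+7)*((4*4)+(a+x))) -> (((1+7)*(4*4))+((1+7)*(a+x)))
Apply DISTRIBUTE at L (target: ((1+7)*(4*4))): (((1+7)*(4*4))+((1+7)*(a+x))) -> (((1*(4*4))+(7*(4*4)))+((1+7)*(a+x)))
Apply DISTRIBUTE at R (target: ((1+7)*(a+x))): (((1*(4*4))+(7*(4*4)))+((1+7)*(a+x))) -> (((1*(4*4))+(7*(4*4)))+(((1+7)*a)+((1+7)*x)))
Apply SIMPLIFY at LL (target: (1*(4*4))): (((1*(4*4))+(7*(4*4)))+(((1+7)*a)+((1+7)*x))) -> (((4*4)+(7*(4*4)))+(((1+7)*a)+((1+7)*x)))
Apply FACTOR at R (target: (((1+7)*a)+((1+7)*x))): (((4*4)+(7*(4*4)))+(((1+7)*a)+((1+7)*x))) -> (((4*4)+(7*(4*4)))+((1+7)*(a+x)))
Apply DISTRIBUTE at R (target: ((1+7)*(a+x))): (((4*4)+(7*(4*4)))+((1+7)*(a+x))) -> (((4*4)+(7*(4*4)))+(((1+7)*a)+((1+7)*x)))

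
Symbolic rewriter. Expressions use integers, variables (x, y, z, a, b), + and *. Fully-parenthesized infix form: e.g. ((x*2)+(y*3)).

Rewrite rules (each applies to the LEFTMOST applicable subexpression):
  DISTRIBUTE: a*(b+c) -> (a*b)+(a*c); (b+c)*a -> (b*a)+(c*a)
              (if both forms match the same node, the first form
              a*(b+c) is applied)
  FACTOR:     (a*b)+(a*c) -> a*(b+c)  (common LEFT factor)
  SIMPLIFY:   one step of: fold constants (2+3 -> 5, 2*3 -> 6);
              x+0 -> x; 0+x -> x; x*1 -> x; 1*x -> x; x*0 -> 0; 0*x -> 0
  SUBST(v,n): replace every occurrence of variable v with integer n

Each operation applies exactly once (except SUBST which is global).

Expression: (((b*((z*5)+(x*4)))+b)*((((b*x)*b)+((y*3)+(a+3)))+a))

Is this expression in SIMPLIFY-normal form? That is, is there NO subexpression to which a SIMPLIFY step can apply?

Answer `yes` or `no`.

Expression: (((b*((z*5)+(x*4)))+b)*((((b*x)*b)+((y*3)+(a+3)))+a))
Scanning for simplifiable subexpressions (pre-order)...
  at root: (((b*((z*5)+(x*4)))+b)*((((b*x)*b)+((y*3)+(a+3)))+a)) (not simplifiable)
  at L: ((b*((z*5)+(x*4)))+b) (not simplifiable)
  at LL: (b*((z*5)+(x*4))) (not simplifiable)
  at LLR: ((z*5)+(x*4)) (not simplifiable)
  at LLRL: (z*5) (not simplifiable)
  at LLRR: (x*4) (not simplifiable)
  at R: ((((b*x)*b)+((y*3)+(a+3)))+a) (not simplifiable)
  at RL: (((b*x)*b)+((y*3)+(a+3))) (not simplifiable)
  at RLL: ((b*x)*b) (not simplifiable)
  at RLLL: (b*x) (not simplifiable)
  at RLR: ((y*3)+(a+3)) (not simplifiable)
  at RLRL: (y*3) (not simplifiable)
  at RLRR: (a+3) (not simplifiable)
Result: no simplifiable subexpression found -> normal form.

Answer: yes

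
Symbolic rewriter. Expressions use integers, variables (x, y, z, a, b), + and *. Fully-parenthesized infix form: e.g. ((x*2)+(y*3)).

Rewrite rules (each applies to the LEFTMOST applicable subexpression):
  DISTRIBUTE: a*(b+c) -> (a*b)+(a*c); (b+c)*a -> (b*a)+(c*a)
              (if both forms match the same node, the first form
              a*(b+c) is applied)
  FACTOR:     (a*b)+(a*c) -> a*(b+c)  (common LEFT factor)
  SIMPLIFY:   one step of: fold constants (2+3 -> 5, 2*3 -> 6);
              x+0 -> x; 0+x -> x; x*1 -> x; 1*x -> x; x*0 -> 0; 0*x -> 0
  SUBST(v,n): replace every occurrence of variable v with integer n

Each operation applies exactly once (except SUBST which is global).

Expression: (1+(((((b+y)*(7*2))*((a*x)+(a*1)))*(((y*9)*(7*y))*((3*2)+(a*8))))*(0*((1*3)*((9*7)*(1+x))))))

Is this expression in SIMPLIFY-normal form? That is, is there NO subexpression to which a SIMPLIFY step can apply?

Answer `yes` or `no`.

Expression: (1+(((((b+y)*(7*2))*((a*x)+(a*1)))*(((y*9)*(7*y))*((3*2)+(a*8))))*(0*((1*3)*((9*7)*(1+x))))))
Scanning for simplifiable subexpressions (pre-order)...
  at root: (1+(((((b+y)*(7*2))*((a*x)+(a*1)))*(((y*9)*(7*y))*((3*2)+(a*8))))*(0*((1*3)*((9*7)*(1+x)))))) (not simplifiable)
  at R: (((((b+y)*(7*2))*((a*x)+(a*1)))*(((y*9)*(7*y))*((3*2)+(a*8))))*(0*((1*3)*((9*7)*(1+x))))) (not simplifiable)
  at RL: ((((b+y)*(7*2))*((a*x)+(a*1)))*(((y*9)*(7*y))*((3*2)+(a*8)))) (not simplifiable)
  at RLL: (((b+y)*(7*2))*((a*x)+(a*1))) (not simplifiable)
  at RLLL: ((b+y)*(7*2)) (not simplifiable)
  at RLLLL: (b+y) (not simplifiable)
  at RLLLR: (7*2) (SIMPLIFIABLE)
  at RLLR: ((a*x)+(a*1)) (not simplifiable)
  at RLLRL: (a*x) (not simplifiable)
  at RLLRR: (a*1) (SIMPLIFIABLE)
  at RLR: (((y*9)*(7*y))*((3*2)+(a*8))) (not simplifiable)
  at RLRL: ((y*9)*(7*y)) (not simplifiable)
  at RLRLL: (y*9) (not simplifiable)
  at RLRLR: (7*y) (not simplifiable)
  at RLRR: ((3*2)+(a*8)) (not simplifiable)
  at RLRRL: (3*2) (SIMPLIFIABLE)
  at RLRRR: (a*8) (not simplifiable)
  at RR: (0*((1*3)*((9*7)*(1+x)))) (SIMPLIFIABLE)
  at RRR: ((1*3)*((9*7)*(1+x))) (not simplifiable)
  at RRRL: (1*3) (SIMPLIFIABLE)
  at RRRR: ((9*7)*(1+x)) (not simplifiable)
  at RRRRL: (9*7) (SIMPLIFIABLE)
  at RRRRR: (1+x) (not simplifiable)
Found simplifiable subexpr at path RLLLR: (7*2)
One SIMPLIFY step would give: (1+(((((b+y)*14)*((a*x)+(a*1)))*(((y*9)*(7*y))*((3*2)+(a*8))))*(0*((1*3)*((9*7)*(1+x))))))
-> NOT in normal form.

Answer: no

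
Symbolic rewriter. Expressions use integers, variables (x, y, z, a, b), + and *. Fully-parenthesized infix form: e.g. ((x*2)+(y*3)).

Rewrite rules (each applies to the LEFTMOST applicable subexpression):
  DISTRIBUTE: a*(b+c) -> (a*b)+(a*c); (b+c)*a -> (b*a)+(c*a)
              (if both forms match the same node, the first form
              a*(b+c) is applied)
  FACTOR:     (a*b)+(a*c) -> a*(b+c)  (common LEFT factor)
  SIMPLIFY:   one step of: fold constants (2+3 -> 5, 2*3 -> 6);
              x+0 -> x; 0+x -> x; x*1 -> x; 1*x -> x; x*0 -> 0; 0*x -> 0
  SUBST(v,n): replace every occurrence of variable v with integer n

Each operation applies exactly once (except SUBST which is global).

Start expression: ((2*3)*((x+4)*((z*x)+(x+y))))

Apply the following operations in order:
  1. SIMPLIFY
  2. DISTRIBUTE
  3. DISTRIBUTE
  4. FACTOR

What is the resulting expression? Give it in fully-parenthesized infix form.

Start: ((2*3)*((x+4)*((z*x)+(x+y))))
Apply SIMPLIFY at L (target: (2*3)): ((2*3)*((x+4)*((z*x)+(x+y)))) -> (6*((x+4)*((z*x)+(x+y))))
Apply DISTRIBUTE at R (target: ((x+4)*((z*x)+(x+y)))): (6*((x+4)*((z*x)+(x+y)))) -> (6*(((x+4)*(z*x))+((x+4)*(x+y))))
Apply DISTRIBUTE at root (target: (6*(((x+4)*(z*x))+((x+4)*(x+y))))): (6*(((x+4)*(z*x))+((x+4)*(x+y)))) -> ((6*((x+4)*(z*x)))+(6*((x+4)*(x+y))))
Apply FACTOR at root (target: ((6*((x+4)*(z*x)))+(6*((x+4)*(x+y))))): ((6*((x+4)*(z*x)))+(6*((x+4)*(x+y)))) -> (6*(((x+4)*(z*x))+((x+4)*(x+y))))

Answer: (6*(((x+4)*(z*x))+((x+4)*(x+y))))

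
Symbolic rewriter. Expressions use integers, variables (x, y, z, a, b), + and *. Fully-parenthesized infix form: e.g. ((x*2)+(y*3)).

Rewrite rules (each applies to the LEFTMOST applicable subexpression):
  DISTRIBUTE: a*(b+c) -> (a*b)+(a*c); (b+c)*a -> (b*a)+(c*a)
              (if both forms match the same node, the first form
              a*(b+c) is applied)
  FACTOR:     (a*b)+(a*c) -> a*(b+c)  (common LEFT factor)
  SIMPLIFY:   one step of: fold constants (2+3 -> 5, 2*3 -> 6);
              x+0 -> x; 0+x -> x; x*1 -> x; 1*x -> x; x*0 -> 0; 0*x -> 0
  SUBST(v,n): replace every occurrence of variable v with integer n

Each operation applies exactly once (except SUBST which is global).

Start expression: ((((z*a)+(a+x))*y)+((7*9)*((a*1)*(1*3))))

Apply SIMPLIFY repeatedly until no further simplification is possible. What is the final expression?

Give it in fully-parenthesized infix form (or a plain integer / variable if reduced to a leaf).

Start: ((((z*a)+(a+x))*y)+((7*9)*((a*1)*(1*3))))
Step 1: at RL: (7*9) -> 63; overall: ((((z*a)+(a+x))*y)+((7*9)*((a*1)*(1*3)))) -> ((((z*a)+(a+x))*y)+(63*((a*1)*(1*3))))
Step 2: at RRL: (a*1) -> a; overall: ((((z*a)+(a+x))*y)+(63*((a*1)*(1*3)))) -> ((((z*a)+(a+x))*y)+(63*(a*(1*3))))
Step 3: at RRR: (1*3) -> 3; overall: ((((z*a)+(a+x))*y)+(63*(a*(1*3)))) -> ((((z*a)+(a+x))*y)+(63*(a*3)))
Fixed point: ((((z*a)+(a+x))*y)+(63*(a*3)))

Answer: ((((z*a)+(a+x))*y)+(63*(a*3)))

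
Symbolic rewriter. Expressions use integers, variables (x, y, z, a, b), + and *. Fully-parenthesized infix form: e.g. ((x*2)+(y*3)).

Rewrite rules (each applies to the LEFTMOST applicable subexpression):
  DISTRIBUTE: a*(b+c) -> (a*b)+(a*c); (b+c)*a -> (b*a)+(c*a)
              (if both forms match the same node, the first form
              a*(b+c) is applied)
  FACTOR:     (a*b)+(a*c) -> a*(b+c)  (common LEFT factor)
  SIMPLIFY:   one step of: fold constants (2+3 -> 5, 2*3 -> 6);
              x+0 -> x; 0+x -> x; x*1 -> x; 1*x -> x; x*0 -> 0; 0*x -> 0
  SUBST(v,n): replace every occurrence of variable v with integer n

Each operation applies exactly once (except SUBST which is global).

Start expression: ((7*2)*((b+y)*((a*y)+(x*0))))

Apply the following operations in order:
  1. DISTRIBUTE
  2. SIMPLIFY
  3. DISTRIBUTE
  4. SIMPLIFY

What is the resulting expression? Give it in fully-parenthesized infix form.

Start: ((7*2)*((b+y)*((a*y)+(x*0))))
Apply DISTRIBUTE at R (target: ((b+y)*((a*y)+(x*0)))): ((7*2)*((b+y)*((a*y)+(x*0)))) -> ((7*2)*(((b+y)*(a*y))+((b+y)*(x*0))))
Apply SIMPLIFY at L (target: (7*2)): ((7*2)*(((b+y)*(a*y))+((b+y)*(x*0)))) -> (14*(((b+y)*(a*y))+((b+y)*(x*0))))
Apply DISTRIBUTE at root (target: (14*(((b+y)*(a*y))+((b+y)*(x*0))))): (14*(((b+y)*(a*y))+((b+y)*(x*0)))) -> ((14*((b+y)*(a*y)))+(14*((b+y)*(x*0))))
Apply SIMPLIFY at RRR (target: (x*0)): ((14*((b+y)*(a*y)))+(14*((b+y)*(x*0)))) -> ((14*((b+y)*(a*y)))+(14*((b+y)*0)))

Answer: ((14*((b+y)*(a*y)))+(14*((b+y)*0)))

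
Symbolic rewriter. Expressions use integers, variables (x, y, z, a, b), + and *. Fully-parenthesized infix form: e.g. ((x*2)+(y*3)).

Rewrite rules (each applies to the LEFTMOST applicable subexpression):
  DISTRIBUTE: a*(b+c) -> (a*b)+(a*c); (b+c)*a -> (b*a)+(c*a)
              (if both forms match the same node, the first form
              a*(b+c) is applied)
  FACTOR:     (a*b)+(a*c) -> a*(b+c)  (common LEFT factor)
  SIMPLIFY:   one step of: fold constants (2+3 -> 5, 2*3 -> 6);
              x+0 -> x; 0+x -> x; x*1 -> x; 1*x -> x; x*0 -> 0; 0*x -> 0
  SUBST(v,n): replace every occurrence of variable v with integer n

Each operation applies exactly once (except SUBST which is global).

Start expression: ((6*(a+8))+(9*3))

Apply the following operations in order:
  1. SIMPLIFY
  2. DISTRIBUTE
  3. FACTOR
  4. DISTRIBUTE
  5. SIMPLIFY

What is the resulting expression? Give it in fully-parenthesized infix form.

Answer: (((6*a)+48)+27)

Derivation:
Start: ((6*(a+8))+(9*3))
Apply SIMPLIFY at R (target: (9*3)): ((6*(a+8))+(9*3)) -> ((6*(a+8))+27)
Apply DISTRIBUTE at L (target: (6*(a+8))): ((6*(a+8))+27) -> (((6*a)+(6*8))+27)
Apply FACTOR at L (target: ((6*a)+(6*8))): (((6*a)+(6*8))+27) -> ((6*(a+8))+27)
Apply DISTRIBUTE at L (target: (6*(a+8))): ((6*(a+8))+27) -> (((6*a)+(6*8))+27)
Apply SIMPLIFY at LR (target: (6*8)): (((6*a)+(6*8))+27) -> (((6*a)+48)+27)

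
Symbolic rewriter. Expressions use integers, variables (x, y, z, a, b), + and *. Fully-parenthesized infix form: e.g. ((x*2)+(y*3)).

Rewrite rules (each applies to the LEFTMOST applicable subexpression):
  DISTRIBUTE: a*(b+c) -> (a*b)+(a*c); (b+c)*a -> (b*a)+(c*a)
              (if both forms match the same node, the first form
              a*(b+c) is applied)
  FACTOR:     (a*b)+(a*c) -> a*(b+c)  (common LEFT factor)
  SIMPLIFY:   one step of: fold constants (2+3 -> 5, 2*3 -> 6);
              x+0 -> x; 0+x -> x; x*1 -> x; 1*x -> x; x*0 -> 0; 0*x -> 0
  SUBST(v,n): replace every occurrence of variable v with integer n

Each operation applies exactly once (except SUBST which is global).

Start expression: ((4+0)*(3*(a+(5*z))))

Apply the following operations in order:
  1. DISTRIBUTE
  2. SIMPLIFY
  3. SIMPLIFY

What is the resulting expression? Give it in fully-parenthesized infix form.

Start: ((4+0)*(3*(a+(5*z))))
Apply DISTRIBUTE at root (target: ((4+0)*(3*(a+(5*z))))): ((4+0)*(3*(a+(5*z)))) -> ((4*(3*(a+(5*z))))+(0*(3*(a+(5*z)))))
Apply SIMPLIFY at R (target: (0*(3*(a+(5*z))))): ((4*(3*(a+(5*z))))+(0*(3*(a+(5*z))))) -> ((4*(3*(a+(5*z))))+0)
Apply SIMPLIFY at root (target: ((4*(3*(a+(5*z))))+0)): ((4*(3*(a+(5*z))))+0) -> (4*(3*(a+(5*z))))

Answer: (4*(3*(a+(5*z))))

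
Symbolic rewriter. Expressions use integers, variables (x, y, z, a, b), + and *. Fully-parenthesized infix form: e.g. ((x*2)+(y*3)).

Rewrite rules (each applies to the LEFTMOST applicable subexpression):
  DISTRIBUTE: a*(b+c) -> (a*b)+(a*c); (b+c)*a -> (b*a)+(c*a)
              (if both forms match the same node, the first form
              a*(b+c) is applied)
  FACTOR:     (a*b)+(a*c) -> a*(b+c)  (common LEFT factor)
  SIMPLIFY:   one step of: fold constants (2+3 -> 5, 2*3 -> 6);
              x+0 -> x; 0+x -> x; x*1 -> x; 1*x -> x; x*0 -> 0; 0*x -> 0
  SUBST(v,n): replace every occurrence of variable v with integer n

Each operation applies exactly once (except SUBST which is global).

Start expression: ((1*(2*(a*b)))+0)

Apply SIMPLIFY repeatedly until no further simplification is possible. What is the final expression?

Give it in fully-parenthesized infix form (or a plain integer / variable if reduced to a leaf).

Start: ((1*(2*(a*b)))+0)
Step 1: at root: ((1*(2*(a*b)))+0) -> (1*(2*(a*b))); overall: ((1*(2*(a*b)))+0) -> (1*(2*(a*b)))
Step 2: at root: (1*(2*(a*b))) -> (2*(a*b)); overall: (1*(2*(a*b))) -> (2*(a*b))
Fixed point: (2*(a*b))

Answer: (2*(a*b))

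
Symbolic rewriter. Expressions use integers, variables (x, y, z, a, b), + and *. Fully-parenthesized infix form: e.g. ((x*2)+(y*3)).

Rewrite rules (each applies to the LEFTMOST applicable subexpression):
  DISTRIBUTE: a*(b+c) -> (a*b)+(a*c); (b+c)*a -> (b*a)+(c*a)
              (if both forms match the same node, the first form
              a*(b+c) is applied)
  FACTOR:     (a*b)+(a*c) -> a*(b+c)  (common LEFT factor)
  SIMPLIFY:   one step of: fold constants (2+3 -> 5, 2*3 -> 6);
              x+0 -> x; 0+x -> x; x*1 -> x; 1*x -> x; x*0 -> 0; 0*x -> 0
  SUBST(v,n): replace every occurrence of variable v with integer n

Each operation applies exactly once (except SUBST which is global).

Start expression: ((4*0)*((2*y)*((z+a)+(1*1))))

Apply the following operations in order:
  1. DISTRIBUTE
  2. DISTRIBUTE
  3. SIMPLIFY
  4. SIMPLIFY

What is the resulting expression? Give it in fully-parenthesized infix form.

Answer: (0+((4*0)*((2*y)*(1*1))))

Derivation:
Start: ((4*0)*((2*y)*((z+a)+(1*1))))
Apply DISTRIBUTE at R (target: ((2*y)*((z+a)+(1*1)))): ((4*0)*((2*y)*((z+a)+(1*1)))) -> ((4*0)*(((2*y)*(z+a))+((2*y)*(1*1))))
Apply DISTRIBUTE at root (target: ((4*0)*(((2*y)*(z+a))+((2*y)*(1*1))))): ((4*0)*(((2*y)*(z+a))+((2*y)*(1*1)))) -> (((4*0)*((2*y)*(z+a)))+((4*0)*((2*y)*(1*1))))
Apply SIMPLIFY at LL (target: (4*0)): (((4*0)*((2*y)*(z+a)))+((4*0)*((2*y)*(1*1)))) -> ((0*((2*y)*(z+a)))+((4*0)*((2*y)*(1*1))))
Apply SIMPLIFY at L (target: (0*((2*y)*(z+a)))): ((0*((2*y)*(z+a)))+((4*0)*((2*y)*(1*1)))) -> (0+((4*0)*((2*y)*(1*1))))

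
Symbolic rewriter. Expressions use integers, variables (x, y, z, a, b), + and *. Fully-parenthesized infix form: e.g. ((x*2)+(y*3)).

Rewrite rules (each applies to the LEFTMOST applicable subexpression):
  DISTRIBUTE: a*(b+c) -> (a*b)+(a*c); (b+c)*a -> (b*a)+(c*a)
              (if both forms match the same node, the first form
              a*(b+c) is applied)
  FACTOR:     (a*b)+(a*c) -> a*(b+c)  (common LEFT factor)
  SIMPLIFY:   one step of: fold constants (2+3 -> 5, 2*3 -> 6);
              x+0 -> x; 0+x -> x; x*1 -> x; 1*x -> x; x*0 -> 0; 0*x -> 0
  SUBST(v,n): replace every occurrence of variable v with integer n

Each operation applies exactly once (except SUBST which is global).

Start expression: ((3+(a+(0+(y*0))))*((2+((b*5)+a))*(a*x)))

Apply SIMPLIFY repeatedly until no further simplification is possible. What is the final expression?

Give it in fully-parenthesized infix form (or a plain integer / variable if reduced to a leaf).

Start: ((3+(a+(0+(y*0))))*((2+((b*5)+a))*(a*x)))
Step 1: at LRR: (0+(y*0)) -> (y*0); overall: ((3+(a+(0+(y*0))))*((2+((b*5)+a))*(a*x))) -> ((3+(a+(y*0)))*((2+((b*5)+a))*(a*x)))
Step 2: at LRR: (y*0) -> 0; overall: ((3+(a+(y*0)))*((2+((b*5)+a))*(a*x))) -> ((3+(a+0))*((2+((b*5)+a))*(a*x)))
Step 3: at LR: (a+0) -> a; overall: ((3+(a+0))*((2+((b*5)+a))*(a*x))) -> ((3+a)*((2+((b*5)+a))*(a*x)))
Fixed point: ((3+a)*((2+((b*5)+a))*(a*x)))

Answer: ((3+a)*((2+((b*5)+a))*(a*x)))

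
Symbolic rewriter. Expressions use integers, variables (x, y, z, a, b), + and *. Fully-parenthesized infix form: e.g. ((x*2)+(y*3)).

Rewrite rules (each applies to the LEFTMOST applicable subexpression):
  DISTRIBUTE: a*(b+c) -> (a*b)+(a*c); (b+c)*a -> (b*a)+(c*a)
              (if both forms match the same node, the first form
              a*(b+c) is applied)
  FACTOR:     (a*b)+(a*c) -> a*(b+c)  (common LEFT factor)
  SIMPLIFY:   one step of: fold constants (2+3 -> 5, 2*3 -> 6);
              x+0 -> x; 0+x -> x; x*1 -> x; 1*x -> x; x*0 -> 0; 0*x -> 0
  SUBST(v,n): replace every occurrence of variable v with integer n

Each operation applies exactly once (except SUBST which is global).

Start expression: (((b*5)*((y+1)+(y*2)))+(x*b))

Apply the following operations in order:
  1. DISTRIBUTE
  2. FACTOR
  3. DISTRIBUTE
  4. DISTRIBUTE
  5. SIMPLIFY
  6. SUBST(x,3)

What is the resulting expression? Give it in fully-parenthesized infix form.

Start: (((b*5)*((y+1)+(y*2)))+(x*b))
Apply DISTRIBUTE at L (target: ((b*5)*((y+1)+(y*2)))): (((b*5)*((y+1)+(y*2)))+(x*b)) -> ((((b*5)*(y+1))+((b*5)*(y*2)))+(x*b))
Apply FACTOR at L (target: (((b*5)*(y+1))+((b*5)*(y*2)))): ((((b*5)*(y+1))+((b*5)*(y*2)))+(x*b)) -> (((b*5)*((y+1)+(y*2)))+(x*b))
Apply DISTRIBUTE at L (target: ((b*5)*((y+1)+(y*2)))): (((b*5)*((y+1)+(y*2)))+(x*b)) -> ((((b*5)*(y+1))+((b*5)*(y*2)))+(x*b))
Apply DISTRIBUTE at LL (target: ((b*5)*(y+1))): ((((b*5)*(y+1))+((b*5)*(y*2)))+(x*b)) -> (((((b*5)*y)+((b*5)*1))+((b*5)*(y*2)))+(x*b))
Apply SIMPLIFY at LLR (target: ((b*5)*1)): (((((b*5)*y)+((b*5)*1))+((b*5)*(y*2)))+(x*b)) -> (((((b*5)*y)+(b*5))+((b*5)*(y*2)))+(x*b))
Apply SUBST(x,3): (((((b*5)*y)+(b*5))+((b*5)*(y*2)))+(x*b)) -> (((((b*5)*y)+(b*5))+((b*5)*(y*2)))+(3*b))

Answer: (((((b*5)*y)+(b*5))+((b*5)*(y*2)))+(3*b))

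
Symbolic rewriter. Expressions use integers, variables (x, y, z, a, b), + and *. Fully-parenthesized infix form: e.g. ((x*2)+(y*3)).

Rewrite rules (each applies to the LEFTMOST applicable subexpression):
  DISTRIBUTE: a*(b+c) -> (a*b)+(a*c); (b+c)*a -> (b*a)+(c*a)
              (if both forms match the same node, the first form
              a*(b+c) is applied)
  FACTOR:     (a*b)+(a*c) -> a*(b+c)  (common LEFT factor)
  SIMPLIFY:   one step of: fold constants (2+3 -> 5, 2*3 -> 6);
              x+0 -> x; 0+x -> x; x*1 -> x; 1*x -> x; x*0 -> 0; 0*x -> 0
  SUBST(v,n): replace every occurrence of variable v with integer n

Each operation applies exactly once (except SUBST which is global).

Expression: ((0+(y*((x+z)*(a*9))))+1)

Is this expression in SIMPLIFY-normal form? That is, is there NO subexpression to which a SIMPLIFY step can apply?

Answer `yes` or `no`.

Answer: no

Derivation:
Expression: ((0+(y*((x+z)*(a*9))))+1)
Scanning for simplifiable subexpressions (pre-order)...
  at root: ((0+(y*((x+z)*(a*9))))+1) (not simplifiable)
  at L: (0+(y*((x+z)*(a*9)))) (SIMPLIFIABLE)
  at LR: (y*((x+z)*(a*9))) (not simplifiable)
  at LRR: ((x+z)*(a*9)) (not simplifiable)
  at LRRL: (x+z) (not simplifiable)
  at LRRR: (a*9) (not simplifiable)
Found simplifiable subexpr at path L: (0+(y*((x+z)*(a*9))))
One SIMPLIFY step would give: ((y*((x+z)*(a*9)))+1)
-> NOT in normal form.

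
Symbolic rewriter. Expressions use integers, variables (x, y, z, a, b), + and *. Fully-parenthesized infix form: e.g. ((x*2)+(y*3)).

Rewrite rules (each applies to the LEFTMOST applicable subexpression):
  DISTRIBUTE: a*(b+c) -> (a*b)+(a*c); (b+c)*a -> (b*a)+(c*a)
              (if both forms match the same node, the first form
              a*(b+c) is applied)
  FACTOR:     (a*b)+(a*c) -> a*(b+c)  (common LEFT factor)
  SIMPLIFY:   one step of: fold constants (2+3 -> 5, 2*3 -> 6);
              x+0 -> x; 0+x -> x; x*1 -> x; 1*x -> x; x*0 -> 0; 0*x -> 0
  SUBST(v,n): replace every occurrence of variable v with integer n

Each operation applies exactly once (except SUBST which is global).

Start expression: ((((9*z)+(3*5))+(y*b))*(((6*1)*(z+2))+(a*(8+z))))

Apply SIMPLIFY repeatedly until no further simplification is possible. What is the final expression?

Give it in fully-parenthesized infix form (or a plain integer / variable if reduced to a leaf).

Answer: ((((9*z)+15)+(y*b))*((6*(z+2))+(a*(8+z))))

Derivation:
Start: ((((9*z)+(3*5))+(y*b))*(((6*1)*(z+2))+(a*(8+z))))
Step 1: at LLR: (3*5) -> 15; overall: ((((9*z)+(3*5))+(y*b))*(((6*1)*(z+2))+(a*(8+z)))) -> ((((9*z)+15)+(y*b))*(((6*1)*(z+2))+(a*(8+z))))
Step 2: at RLL: (6*1) -> 6; overall: ((((9*z)+15)+(y*b))*(((6*1)*(z+2))+(a*(8+z)))) -> ((((9*z)+15)+(y*b))*((6*(z+2))+(a*(8+z))))
Fixed point: ((((9*z)+15)+(y*b))*((6*(z+2))+(a*(8+z))))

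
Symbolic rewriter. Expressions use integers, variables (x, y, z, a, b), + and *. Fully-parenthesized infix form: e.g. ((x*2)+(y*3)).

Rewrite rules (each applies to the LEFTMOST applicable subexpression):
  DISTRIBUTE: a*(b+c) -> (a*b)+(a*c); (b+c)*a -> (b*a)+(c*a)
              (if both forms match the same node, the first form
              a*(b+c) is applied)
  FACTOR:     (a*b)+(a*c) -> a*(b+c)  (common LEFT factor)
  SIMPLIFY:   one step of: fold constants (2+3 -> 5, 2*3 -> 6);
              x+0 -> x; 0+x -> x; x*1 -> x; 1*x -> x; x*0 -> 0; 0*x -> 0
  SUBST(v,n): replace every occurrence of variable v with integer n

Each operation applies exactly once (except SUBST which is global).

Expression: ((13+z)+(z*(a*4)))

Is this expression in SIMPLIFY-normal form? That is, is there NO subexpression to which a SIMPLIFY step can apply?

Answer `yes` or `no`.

Answer: yes

Derivation:
Expression: ((13+z)+(z*(a*4)))
Scanning for simplifiable subexpressions (pre-order)...
  at root: ((13+z)+(z*(a*4))) (not simplifiable)
  at L: (13+z) (not simplifiable)
  at R: (z*(a*4)) (not simplifiable)
  at RR: (a*4) (not simplifiable)
Result: no simplifiable subexpression found -> normal form.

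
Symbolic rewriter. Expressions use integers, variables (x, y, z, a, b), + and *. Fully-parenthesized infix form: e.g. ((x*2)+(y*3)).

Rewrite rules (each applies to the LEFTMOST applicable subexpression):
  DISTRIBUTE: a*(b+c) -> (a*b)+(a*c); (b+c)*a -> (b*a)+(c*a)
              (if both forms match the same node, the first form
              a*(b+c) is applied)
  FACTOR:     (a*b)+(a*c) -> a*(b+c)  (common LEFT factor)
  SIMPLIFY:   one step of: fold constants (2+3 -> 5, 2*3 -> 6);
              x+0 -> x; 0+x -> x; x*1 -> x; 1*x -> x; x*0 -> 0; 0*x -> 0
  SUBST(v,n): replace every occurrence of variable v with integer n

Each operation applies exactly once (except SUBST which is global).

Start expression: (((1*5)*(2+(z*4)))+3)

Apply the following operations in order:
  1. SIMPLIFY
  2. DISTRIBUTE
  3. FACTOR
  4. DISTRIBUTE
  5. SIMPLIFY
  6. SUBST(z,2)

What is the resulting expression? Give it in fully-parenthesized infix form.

Start: (((1*5)*(2+(z*4)))+3)
Apply SIMPLIFY at LL (target: (1*5)): (((1*5)*(2+(z*4)))+3) -> ((5*(2+(z*4)))+3)
Apply DISTRIBUTE at L (target: (5*(2+(z*4)))): ((5*(2+(z*4)))+3) -> (((5*2)+(5*(z*4)))+3)
Apply FACTOR at L (target: ((5*2)+(5*(z*4)))): (((5*2)+(5*(z*4)))+3) -> ((5*(2+(z*4)))+3)
Apply DISTRIBUTE at L (target: (5*(2+(z*4)))): ((5*(2+(z*4)))+3) -> (((5*2)+(5*(z*4)))+3)
Apply SIMPLIFY at LL (target: (5*2)): (((5*2)+(5*(z*4)))+3) -> ((10+(5*(z*4)))+3)
Apply SUBST(z,2): ((10+(5*(z*4)))+3) -> ((10+(5*(2*4)))+3)

Answer: ((10+(5*(2*4)))+3)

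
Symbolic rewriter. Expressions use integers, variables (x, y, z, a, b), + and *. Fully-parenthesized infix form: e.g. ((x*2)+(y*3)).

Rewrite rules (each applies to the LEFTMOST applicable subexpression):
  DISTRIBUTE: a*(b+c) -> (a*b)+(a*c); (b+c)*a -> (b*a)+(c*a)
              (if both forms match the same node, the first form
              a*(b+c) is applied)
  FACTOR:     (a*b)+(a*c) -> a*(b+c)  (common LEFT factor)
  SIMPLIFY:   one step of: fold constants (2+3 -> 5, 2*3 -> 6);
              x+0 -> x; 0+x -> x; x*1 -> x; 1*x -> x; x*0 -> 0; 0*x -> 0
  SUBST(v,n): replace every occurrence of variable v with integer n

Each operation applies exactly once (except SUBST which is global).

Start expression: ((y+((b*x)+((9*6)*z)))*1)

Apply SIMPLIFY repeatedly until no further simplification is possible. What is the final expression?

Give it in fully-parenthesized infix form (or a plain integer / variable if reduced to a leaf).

Answer: (y+((b*x)+(54*z)))

Derivation:
Start: ((y+((b*x)+((9*6)*z)))*1)
Step 1: at root: ((y+((b*x)+((9*6)*z)))*1) -> (y+((b*x)+((9*6)*z))); overall: ((y+((b*x)+((9*6)*z)))*1) -> (y+((b*x)+((9*6)*z)))
Step 2: at RRL: (9*6) -> 54; overall: (y+((b*x)+((9*6)*z))) -> (y+((b*x)+(54*z)))
Fixed point: (y+((b*x)+(54*z)))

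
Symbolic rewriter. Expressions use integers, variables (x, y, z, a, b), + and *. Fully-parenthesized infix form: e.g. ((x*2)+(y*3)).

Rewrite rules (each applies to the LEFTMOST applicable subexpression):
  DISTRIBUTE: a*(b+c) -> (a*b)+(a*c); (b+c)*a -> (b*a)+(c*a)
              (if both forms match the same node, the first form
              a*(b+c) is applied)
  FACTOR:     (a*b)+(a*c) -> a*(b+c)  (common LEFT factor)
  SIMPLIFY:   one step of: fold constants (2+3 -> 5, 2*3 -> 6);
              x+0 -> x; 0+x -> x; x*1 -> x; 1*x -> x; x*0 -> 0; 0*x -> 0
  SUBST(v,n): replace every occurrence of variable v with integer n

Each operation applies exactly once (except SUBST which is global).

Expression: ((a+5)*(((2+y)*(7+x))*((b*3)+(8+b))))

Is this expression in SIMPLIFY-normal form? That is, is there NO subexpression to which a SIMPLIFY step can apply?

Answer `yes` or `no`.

Answer: yes

Derivation:
Expression: ((a+5)*(((2+y)*(7+x))*((b*3)+(8+b))))
Scanning for simplifiable subexpressions (pre-order)...
  at root: ((a+5)*(((2+y)*(7+x))*((b*3)+(8+b)))) (not simplifiable)
  at L: (a+5) (not simplifiable)
  at R: (((2+y)*(7+x))*((b*3)+(8+b))) (not simplifiable)
  at RL: ((2+y)*(7+x)) (not simplifiable)
  at RLL: (2+y) (not simplifiable)
  at RLR: (7+x) (not simplifiable)
  at RR: ((b*3)+(8+b)) (not simplifiable)
  at RRL: (b*3) (not simplifiable)
  at RRR: (8+b) (not simplifiable)
Result: no simplifiable subexpression found -> normal form.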